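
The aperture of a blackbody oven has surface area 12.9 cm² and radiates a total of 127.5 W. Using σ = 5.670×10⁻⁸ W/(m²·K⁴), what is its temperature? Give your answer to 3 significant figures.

Area A = 12.9 cm² = 1.29×10⁻³ m².
P = σAT⁴ ⇒ T = (P/(σA))^(1/4) = (127.5/(5.670×10⁻⁸×1.29×10⁻³))^(1/4) = 1.15×10³ K.

T ≈ 1.15×10³ K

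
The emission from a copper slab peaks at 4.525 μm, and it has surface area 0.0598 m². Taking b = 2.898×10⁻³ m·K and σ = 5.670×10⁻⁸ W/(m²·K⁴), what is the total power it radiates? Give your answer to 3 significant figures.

Wien's law: T = b/λ_max = 2.898×10⁻³/4.525×10⁻⁶ = 640.442 K.
Area A = 0.0598 m².
Then P = σAT⁴ = 5.670×10⁻⁸×0.0598×(640.442)⁴ = 570 W.

P ≈ 570 W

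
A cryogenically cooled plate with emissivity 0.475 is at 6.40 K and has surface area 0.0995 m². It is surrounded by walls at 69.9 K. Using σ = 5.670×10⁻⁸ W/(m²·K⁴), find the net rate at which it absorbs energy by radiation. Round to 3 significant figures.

Net gain ≈ 0.0640 W

Area A = 0.0995 m².
Net radiated power P_net = εσA(T⁴ − T₀⁴) = 0.475×5.670×10⁻⁸×0.0995×(6.40⁴ − 69.9⁴).
T⁴ − T₀⁴ = 1677.72 − 2.38731×10⁷ = -2.38714×10⁷ K⁴, so P_net = -0.0640 W — negative, meaning a net gain of 0.0640 W.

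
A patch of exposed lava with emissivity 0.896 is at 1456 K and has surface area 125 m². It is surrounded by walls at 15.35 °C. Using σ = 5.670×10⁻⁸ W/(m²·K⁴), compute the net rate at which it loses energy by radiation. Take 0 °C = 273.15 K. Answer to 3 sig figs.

Net loss ≈ 2.85×10⁷ W

Surroundings: T = 15.35 °C + 273.15 = 288.50 K.
Area A = 125 m².
Net radiated power P_net = εσA(T⁴ − T₀⁴) = 0.896×5.670×10⁻⁸×125×(1456⁴ − 288.50⁴).
T⁴ − T₀⁴ = 4.49413×10¹² − 6.92761×10⁹ = 4.48720×10¹² K⁴, so P_net = 2.85×10⁷ W.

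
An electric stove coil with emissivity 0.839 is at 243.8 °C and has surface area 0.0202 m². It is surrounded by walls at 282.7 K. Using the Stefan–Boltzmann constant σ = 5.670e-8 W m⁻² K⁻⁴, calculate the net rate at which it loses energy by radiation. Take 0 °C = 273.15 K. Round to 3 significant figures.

Net loss ≈ 62.5 W

T = 243.8 °C + 273.15 = 516.95 K.
Area A = 0.0202 m².
Net radiated power P_net = εσA(T⁴ − T₀⁴) = 0.839×5.670×10⁻⁸×0.0202×(516.95⁴ − 282.7⁴).
T⁴ − T₀⁴ = 7.14158×10¹⁰ − 6.38709×10⁹ = 6.50287×10¹⁰ K⁴, so P_net = 62.5 W.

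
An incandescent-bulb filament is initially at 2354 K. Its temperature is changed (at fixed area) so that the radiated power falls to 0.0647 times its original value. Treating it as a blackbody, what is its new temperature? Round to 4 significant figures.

P ∝ T⁴, so T₂/T₁ = (P₂/P₁)^(1/4) = (0.0647)^(1/4) = 0.504343.
T₂ = 2354 × 0.504343 = 1187 K.

T₂ ≈ 1187 K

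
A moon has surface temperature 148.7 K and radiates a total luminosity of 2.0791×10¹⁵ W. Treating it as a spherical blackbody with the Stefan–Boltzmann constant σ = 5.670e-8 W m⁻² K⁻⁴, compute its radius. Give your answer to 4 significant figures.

L = 4πR²σT⁴ ⇒ R = √(L/(4πσT⁴)).
σT⁴ = 27.7222 W/m², so R = √(2.0791×10¹⁵/(4π×27.7222)) = 2.443×10⁶ m.

R ≈ 2.443×10⁶ m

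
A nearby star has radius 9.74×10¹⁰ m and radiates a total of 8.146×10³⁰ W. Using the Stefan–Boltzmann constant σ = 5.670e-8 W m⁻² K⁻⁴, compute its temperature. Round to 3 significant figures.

Surface area A = 4πR² = 4π(9.74×10¹⁰ m)² = 1.19214×10²³ m².
P = σAT⁴ ⇒ T = (P/(σA))^(1/4) = (8.146×10³⁰/(5.670×10⁻⁸×1.19214×10²³))^(1/4) = 5.89×10³ K.

T ≈ 5.89×10³ K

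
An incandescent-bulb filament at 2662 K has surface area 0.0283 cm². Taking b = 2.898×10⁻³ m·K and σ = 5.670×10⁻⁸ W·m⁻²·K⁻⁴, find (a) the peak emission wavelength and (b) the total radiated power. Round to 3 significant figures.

(a) λ_max = b/T = 2.898×10⁻³/2662 = 1.089×10⁻⁶ m = 1.09 μm.
Area A = 0.0283 cm² = 2.83×10⁻⁶ m².
(b) P = σAT⁴ = 5.670×10⁻⁸×2.83×10⁻⁶×(2662)⁴ = 8.06 W.

λ_max ≈ 1.09 μm; P ≈ 8.06 W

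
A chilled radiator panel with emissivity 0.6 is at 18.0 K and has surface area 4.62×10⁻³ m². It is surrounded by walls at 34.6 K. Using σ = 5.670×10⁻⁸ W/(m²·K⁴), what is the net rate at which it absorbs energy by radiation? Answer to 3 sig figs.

Area A = 4.62×10⁻³ m².
Net radiated power P_net = εσA(T⁴ − T₀⁴) = 0.6×5.670×10⁻⁸×4.62×10⁻³×(18.0⁴ − 34.6⁴).
T⁴ − T₀⁴ = 1.04976×10⁵ − 1.43319×10⁶ = -1.32821×10⁶ K⁴, so P_net = -2.09×10⁻⁴ W — negative, meaning a net gain of 2.09×10⁻⁴ W.

Net gain ≈ 2.09×10⁻⁴ W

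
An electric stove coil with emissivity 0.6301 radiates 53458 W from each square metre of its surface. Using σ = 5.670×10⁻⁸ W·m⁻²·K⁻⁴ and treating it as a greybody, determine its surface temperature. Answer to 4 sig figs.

T ≈ 1106 K

I = εσT⁴, so T = (I/εσ)^(1/4) = (53458/(0.6301×5.670×10⁻⁸))^(1/4) = 1106 K.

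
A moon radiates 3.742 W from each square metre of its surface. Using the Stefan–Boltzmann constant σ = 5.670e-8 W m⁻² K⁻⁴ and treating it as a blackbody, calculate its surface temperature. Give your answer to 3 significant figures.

T ≈ 90.1 K

I = σT⁴, so T = (I/σ)^(1/4) = (3.742/(5.670×10⁻⁸))^(1/4) = 90.1 K.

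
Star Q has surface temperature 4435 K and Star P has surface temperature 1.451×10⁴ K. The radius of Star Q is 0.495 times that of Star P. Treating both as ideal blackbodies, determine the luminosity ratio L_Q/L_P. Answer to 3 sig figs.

L_Q/L_P ≈ 2.14×10⁻³

L ∝ R²T⁴, so L_Q/L_P = (R_Q/R_P)²(T_Q/T_P)⁴ = (0.495)² × (4435/1.451×10⁴)⁴ = 0.245025 × 8.72780×10⁻³ = 2.14×10⁻³.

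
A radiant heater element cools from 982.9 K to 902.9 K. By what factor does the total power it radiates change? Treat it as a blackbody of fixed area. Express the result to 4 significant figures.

P₂/P₁ ≈ 0.7121

P ∝ T⁴, so P₂/P₁ = (T₂/T₁)⁴ = (902.9/982.9)⁴ = (0.918608)⁴ = 0.7121.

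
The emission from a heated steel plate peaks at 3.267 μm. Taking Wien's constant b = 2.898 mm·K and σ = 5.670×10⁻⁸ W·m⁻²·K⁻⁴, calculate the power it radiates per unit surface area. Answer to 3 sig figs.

I ≈ 3.51×10⁴ W/m²

Wien's law: T = b/λ_max = 2.898×10⁻³/3.267×10⁻⁶ = 887.052 K.
Then I = σT⁴ = 5.670×10⁻⁸×(887.052)⁴ = 3.51×10⁴ W/m².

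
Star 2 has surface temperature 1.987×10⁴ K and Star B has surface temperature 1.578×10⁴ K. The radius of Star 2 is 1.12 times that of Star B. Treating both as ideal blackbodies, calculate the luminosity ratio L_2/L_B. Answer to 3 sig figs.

L ∝ R²T⁴, so L_2/L_B = (R_2/R_B)²(T_2/T_B)⁴ = (1.12)² × (1.987×10⁴/1.578×10⁴)⁴ = 1.2544 × 2.51399 = 3.15.

L_2/L_B ≈ 3.15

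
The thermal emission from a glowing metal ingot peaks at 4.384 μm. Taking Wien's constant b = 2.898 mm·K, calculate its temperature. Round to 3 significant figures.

Wien's law gives T = b/λ_max = (2.898×10⁻³ m·K)/(4.384×10⁻⁶ m) = 661 K.

T ≈ 661 K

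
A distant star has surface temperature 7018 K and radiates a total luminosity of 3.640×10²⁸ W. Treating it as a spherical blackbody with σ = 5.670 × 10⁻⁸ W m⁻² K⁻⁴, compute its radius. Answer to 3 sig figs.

R ≈ 4.59×10⁹ m

L = 4πR²σT⁴ ⇒ R = √(L/(4πσT⁴)).
σT⁴ = 1.37542×10⁸ W/m², so R = √(3.640×10²⁸/(4π×1.37542×10⁸)) = 4.59×10⁹ m.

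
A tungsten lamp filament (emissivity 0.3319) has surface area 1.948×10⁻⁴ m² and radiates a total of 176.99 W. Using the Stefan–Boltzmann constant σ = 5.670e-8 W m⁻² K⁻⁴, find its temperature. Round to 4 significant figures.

T ≈ 2636 K

Area A = 1.948×10⁻⁴ m².
P = εσAT⁴ ⇒ T = (P/(εσA))^(1/4) = (176.99/(0.3319×5.670×10⁻⁸×1.948×10⁻⁴))^(1/4) = 2636 K.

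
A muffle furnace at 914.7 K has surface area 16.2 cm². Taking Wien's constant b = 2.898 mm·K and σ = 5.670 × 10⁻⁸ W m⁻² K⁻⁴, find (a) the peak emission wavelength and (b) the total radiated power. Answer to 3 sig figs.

λ_max ≈ 3.17 μm; P ≈ 64.3 W

(a) λ_max = b/T = 2.898×10⁻³/914.7 = 3.168×10⁻⁶ m = 3.17 μm.
Area A = 16.2 cm² = 1.62×10⁻³ m².
(b) P = σAT⁴ = 5.670×10⁻⁸×1.62×10⁻³×(914.7)⁴ = 64.3 W.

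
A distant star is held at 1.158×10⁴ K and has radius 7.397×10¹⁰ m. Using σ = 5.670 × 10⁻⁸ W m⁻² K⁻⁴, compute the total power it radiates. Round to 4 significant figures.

Surface area A = 4πR² = 4π(7.397×10¹⁰ m)² = 6.87577×10²² m².
P = σAT⁴ = 5.670×10⁻⁸ × 6.87577×10²² × (1.158×10⁴)⁴ = 7.010×10³¹ W.

P ≈ 7.010×10³¹ W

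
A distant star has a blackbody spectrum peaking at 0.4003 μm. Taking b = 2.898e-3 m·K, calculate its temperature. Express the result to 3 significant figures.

Wien's law gives T = b/λ_max = (2.898×10⁻³ m·K)/(4.003×10⁻⁷ m) = 7.24×10³ K.

T ≈ 7.24×10³ K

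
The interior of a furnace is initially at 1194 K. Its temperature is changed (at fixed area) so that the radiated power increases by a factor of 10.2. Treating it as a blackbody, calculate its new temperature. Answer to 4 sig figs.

P ∝ T⁴, so T₂/T₁ = (P₂/P₁)^(1/4) = (10.2)^(1/4) = 1.78710.
T₂ = 1194 × 1.78710 = 2134 K.

T₂ ≈ 2134 K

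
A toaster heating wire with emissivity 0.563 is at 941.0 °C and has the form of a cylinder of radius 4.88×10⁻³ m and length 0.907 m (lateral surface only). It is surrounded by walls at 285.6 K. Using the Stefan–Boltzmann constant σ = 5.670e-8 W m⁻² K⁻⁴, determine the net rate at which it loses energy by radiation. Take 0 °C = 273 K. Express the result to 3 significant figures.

Net loss ≈ 1.92×10³ W

T = 941.0 °C + 273 = 1214.0 K.
Lateral area A = 2πrL = 2π×4.88×10⁻³×0.907 = 0.0278104 m².
Net radiated power P_net = εσA(T⁴ − T₀⁴) = 0.563×5.670×10⁻⁸×0.0278104×(1214.0⁴ − 285.6⁴).
T⁴ − T₀⁴ = 2.17207×10¹² − 6.65323×10⁹ = 2.16542×10¹² K⁴, so P_net = 1.92×10³ W.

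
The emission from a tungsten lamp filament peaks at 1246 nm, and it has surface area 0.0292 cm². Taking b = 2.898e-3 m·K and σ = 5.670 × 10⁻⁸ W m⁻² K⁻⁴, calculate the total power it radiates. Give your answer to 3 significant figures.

Wien's law: T = b/λ_max = 2.898×10⁻³/1.246×10⁻⁶ = 2325.84 K.
Area A = 0.0292 cm² = 2.92×10⁻⁶ m².
Then P = σAT⁴ = 5.670×10⁻⁸×2.92×10⁻⁶×(2325.84)⁴ = 4.84 W.

P ≈ 4.84 W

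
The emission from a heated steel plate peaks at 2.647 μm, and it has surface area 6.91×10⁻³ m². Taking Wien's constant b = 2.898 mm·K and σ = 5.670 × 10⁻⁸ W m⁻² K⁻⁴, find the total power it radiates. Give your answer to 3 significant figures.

P ≈ 563 W

Wien's law: T = b/λ_max = 2.898×10⁻³/2.647×10⁻⁶ = 1094.82 K.
Area A = 6.91×10⁻³ m².
Then P = σAT⁴ = 5.670×10⁻⁸×6.91×10⁻³×(1094.82)⁴ = 563 W.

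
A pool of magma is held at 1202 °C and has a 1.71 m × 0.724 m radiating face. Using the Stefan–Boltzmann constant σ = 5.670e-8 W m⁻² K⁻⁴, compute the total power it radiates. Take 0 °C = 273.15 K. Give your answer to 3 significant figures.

P ≈ 3.32×10⁵ W

T = 1202 °C + 273.15 = 1475.15 K.
Area A = 1.71 × 0.724 = 1.23804 m².
P = σAT⁴ = 5.670×10⁻⁸ × 1.23804 × (1475.15)⁴ = 3.32×10⁵ W.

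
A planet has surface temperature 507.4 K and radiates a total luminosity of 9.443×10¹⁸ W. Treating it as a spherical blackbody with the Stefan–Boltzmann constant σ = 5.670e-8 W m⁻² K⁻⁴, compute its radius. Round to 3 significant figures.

L = 4πR²σT⁴ ⇒ R = √(L/(4πσT⁴)).
σT⁴ = 3758.24 W/m², so R = √(9.443×10¹⁸/(4π×3758.24)) = 1.41×10⁷ m.

R ≈ 1.41×10⁷ m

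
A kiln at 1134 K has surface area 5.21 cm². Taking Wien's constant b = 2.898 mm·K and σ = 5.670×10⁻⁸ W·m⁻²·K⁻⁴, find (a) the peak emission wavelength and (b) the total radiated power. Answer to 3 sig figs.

(a) λ_max = b/T = 2.898×10⁻³/1134 = 2.556×10⁻⁶ m = 2.56 μm.
Area A = 5.21 cm² = 5.21×10⁻⁴ m².
(b) P = σAT⁴ = 5.670×10⁻⁸×5.21×10⁻⁴×(1134)⁴ = 48.9 W.

λ_max ≈ 2.56 μm; P ≈ 48.9 W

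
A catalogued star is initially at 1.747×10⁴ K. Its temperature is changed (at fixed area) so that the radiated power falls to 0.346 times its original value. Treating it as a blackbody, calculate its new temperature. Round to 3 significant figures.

T₂ ≈ 1.34×10⁴ K

P ∝ T⁴, so T₂/T₁ = (P₂/P₁)^(1/4) = (0.346)^(1/4) = 0.766953.
T₂ = 1.747×10⁴ × 0.766953 = 1.34×10⁴ K.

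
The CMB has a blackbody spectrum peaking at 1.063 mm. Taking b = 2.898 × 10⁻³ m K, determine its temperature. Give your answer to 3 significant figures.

T ≈ 2.73 K

Wien's law gives T = b/λ_max = (2.898×10⁻³ m·K)/(1.063×10⁻³ m) = 2.73 K.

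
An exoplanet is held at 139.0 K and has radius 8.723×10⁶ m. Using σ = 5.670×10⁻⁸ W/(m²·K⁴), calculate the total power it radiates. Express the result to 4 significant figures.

P ≈ 2.024×10¹⁶ W

Surface area A = 4πR² = 4π(8.723×10⁶ m)² = 9.56184×10¹⁴ m².
P = σAT⁴ = 5.670×10⁻⁸ × 9.56184×10¹⁴ × (139.0)⁴ = 2.024×10¹⁶ W.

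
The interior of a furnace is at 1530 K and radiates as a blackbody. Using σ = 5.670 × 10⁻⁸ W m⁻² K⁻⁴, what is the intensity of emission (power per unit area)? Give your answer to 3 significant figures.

Stefan–Boltzmann: I = σT⁴ = 5.670×10⁻⁸ × (1530)⁴ = 3.11×10⁵ W/m².

I ≈ 3.11×10⁵ W/m²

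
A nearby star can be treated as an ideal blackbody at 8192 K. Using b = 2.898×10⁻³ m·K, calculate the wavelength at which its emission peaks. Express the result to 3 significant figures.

λ_max ≈ 354 nm

Wien's displacement law: λ_max = b/T = (2.898×10⁻³ m·K)/(8192 K) = 3.538×10⁻⁷ m.
That is 354 nm, in the ultraviolet range.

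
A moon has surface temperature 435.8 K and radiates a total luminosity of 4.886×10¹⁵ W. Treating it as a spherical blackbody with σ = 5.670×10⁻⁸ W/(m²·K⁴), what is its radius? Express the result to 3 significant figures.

R ≈ 4.36×10⁵ m

L = 4πR²σT⁴ ⇒ R = √(L/(4πσT⁴)).
σT⁴ = 2045.18 W/m², so R = √(4.886×10¹⁵/(4π×2045.18)) = 4.36×10⁵ m.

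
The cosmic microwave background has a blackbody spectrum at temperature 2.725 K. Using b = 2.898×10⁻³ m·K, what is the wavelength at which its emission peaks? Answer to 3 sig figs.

λ_max ≈ 1.06 mm

Wien's displacement law: λ_max = b/T = (2.898×10⁻³ m·K)/(2.725 K) = 1.063×10⁻³ m.
That is 1.06 mm, in the microwave range.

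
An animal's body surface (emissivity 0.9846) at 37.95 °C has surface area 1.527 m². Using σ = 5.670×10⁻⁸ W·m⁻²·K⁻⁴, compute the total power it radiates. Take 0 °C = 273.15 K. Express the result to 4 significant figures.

T = 37.95 °C + 273.15 = 311.10 K.
Area A = 1.527 m².
P = εσAT⁴ = 0.9846 × 5.670×10⁻⁸ × 1.527 × (311.10)⁴ = 798.5 W.

P ≈ 798.5 W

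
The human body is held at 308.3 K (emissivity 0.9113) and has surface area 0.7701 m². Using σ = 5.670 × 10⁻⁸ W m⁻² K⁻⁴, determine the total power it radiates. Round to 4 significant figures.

P ≈ 359.5 W

Area A = 0.7701 m².
P = εσAT⁴ = 0.9113 × 5.670×10⁻⁸ × 0.7701 × (308.3)⁴ = 359.5 W.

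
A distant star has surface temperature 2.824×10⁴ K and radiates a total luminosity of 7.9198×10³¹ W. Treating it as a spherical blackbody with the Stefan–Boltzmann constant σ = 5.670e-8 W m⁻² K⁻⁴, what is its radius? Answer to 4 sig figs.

L = 4πR²σT⁴ ⇒ R = √(L/(4πσT⁴)).
σT⁴ = 3.60613×10¹⁰ W/m², so R = √(7.9198×10³¹/(4π×3.60613×10¹⁰)) = 1.322×10¹⁰ m.

R ≈ 1.322×10¹⁰ m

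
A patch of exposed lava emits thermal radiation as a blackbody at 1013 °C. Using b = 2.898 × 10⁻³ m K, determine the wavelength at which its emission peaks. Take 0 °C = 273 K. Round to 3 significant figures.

λ_max ≈ 2.25 μm

T = 1013 °C + 273 = 1286 K.
Wien's displacement law: λ_max = b/T = (2.898×10⁻³ m·K)/(1286 K) = 2.253×10⁻⁶ m.
That is 2.25 μm, in the infrared range.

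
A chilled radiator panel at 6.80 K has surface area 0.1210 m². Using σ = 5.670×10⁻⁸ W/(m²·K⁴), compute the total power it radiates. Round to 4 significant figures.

P ≈ 1.467×10⁻⁵ W

Area A = 0.1210 m².
P = σAT⁴ = 5.670×10⁻⁸ × 0.1210 × (6.80)⁴ = 1.467×10⁻⁵ W.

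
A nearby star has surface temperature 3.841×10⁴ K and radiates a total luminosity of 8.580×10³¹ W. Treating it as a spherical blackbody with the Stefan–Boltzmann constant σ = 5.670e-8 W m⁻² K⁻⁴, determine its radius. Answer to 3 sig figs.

L = 4πR²σT⁴ ⇒ R = √(L/(4πσT⁴)).
σT⁴ = 1.23413×10¹¹ W/m², so R = √(8.580×10³¹/(4π×1.23413×10¹¹)) = 7.44×10⁹ m.

R ≈ 7.44×10⁹ m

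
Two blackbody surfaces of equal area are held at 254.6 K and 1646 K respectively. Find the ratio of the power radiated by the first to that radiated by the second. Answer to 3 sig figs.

With equal areas, P₁/P₂ = (T₁/T₂)⁴ = (254.6/1646)⁴ = 5.72×10⁻⁴.

P₁/P₂ ≈ 5.72×10⁻⁴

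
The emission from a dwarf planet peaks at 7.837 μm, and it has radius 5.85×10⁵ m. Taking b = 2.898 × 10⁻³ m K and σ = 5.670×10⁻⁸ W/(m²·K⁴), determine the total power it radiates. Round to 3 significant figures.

Wien's law: T = b/λ_max = 2.898×10⁻³/7.837×10⁻⁶ = 369.784 K.
Surface area A = 4πR² = 4π(5.85×10⁵ m)² = 4.30053×10¹² m².
Then P = σAT⁴ = 5.670×10⁻⁸×4.30053×10¹²×(369.784)⁴ = 4.56×10¹⁵ W.

P ≈ 4.56×10¹⁵ W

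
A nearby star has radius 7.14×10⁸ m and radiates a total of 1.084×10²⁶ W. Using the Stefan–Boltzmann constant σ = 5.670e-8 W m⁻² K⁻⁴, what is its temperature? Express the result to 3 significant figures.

Surface area A = 4πR² = 4π(7.14×10⁸ m)² = 6.40629×10¹⁸ m².
P = σAT⁴ ⇒ T = (P/(σA))^(1/4) = (1.084×10²⁶/(5.670×10⁻⁸×6.40629×10¹⁸))^(1/4) = 4.16×10³ K.

T ≈ 4.16×10³ K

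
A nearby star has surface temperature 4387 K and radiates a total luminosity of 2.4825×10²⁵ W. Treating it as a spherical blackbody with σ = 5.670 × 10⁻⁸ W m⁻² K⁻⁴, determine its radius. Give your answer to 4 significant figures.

L = 4πR²σT⁴ ⇒ R = √(L/(4πσT⁴)).
σT⁴ = 2.10017×10⁷ W/m², so R = √(2.4825×10²⁵/(4π×2.10017×10⁷)) = 3.067×10⁸ m.

R ≈ 3.067×10⁸ m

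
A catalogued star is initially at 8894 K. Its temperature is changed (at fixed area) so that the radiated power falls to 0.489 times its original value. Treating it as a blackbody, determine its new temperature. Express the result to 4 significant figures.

P ∝ T⁴, so T₂/T₁ = (P₂/P₁)^(1/4) = (0.489)^(1/4) = 0.836233.
T₂ = 8894 × 0.836233 = 7437 K.

T₂ ≈ 7437 K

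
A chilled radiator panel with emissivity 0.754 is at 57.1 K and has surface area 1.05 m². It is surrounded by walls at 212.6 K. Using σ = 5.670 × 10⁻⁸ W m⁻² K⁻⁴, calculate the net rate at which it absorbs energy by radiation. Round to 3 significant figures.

Net gain ≈ 91.2 W

Area A = 1.05 m².
Net radiated power P_net = εσA(T⁴ − T₀⁴) = 0.754×5.670×10⁻⁸×1.05×(57.1⁴ − 212.6⁴).
T⁴ − T₀⁴ = 1.06303×10⁷ − 2.04293×10⁹ = -2.03230×10⁹ K⁴, so P_net = -91.2 W — negative, meaning a net gain of 91.2 W.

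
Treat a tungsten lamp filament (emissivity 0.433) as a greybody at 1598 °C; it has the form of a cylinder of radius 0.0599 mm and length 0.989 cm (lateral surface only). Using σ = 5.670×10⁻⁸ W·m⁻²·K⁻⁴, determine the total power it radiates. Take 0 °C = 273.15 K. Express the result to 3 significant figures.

P ≈ 1.12 W

T = 1598 °C + 273.15 = 1871.15 K.
Lateral area A = 2πrL = 2π×5.99×10⁻⁵×9.89×10⁻³ = 3.72223×10⁻⁶ m².
P = εσAT⁴ = 0.433 × 5.670×10⁻⁸ × 3.72223×10⁻⁶ × (1871.15)⁴ = 1.12 W.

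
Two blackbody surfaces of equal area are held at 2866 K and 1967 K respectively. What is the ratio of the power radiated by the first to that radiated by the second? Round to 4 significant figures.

With equal areas, P₁/P₂ = (T₁/T₂)⁴ = (2866/1967)⁴ = 4.507.

P₁/P₂ ≈ 4.507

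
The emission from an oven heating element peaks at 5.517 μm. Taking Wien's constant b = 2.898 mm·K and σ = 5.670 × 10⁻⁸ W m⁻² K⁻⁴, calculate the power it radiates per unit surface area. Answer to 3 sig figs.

I ≈ 4.32×10³ W/m²

Wien's law: T = b/λ_max = 2.898×10⁻³/5.517×10⁻⁶ = 525.285 K.
Then I = σT⁴ = 5.670×10⁻⁸×(525.285)⁴ = 4.32×10³ W/m².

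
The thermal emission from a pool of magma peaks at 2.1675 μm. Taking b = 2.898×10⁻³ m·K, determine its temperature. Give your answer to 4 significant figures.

T ≈ 1337 K

Wien's law gives T = b/λ_max = (2.898×10⁻³ m·K)/(2.1675×10⁻⁶ m) = 1337 K.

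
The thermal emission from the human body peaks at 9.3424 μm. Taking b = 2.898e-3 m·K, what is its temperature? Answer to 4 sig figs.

Wien's law gives T = b/λ_max = (2.898×10⁻³ m·K)/(9.3424×10⁻⁶ m) = 310.2 K.

T ≈ 310.2 K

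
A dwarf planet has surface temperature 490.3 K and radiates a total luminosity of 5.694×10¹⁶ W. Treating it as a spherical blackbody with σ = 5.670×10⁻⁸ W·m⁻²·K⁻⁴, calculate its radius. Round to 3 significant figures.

L = 4πR²σT⁴ ⇒ R = √(L/(4πσT⁴)).
σT⁴ = 3276.65 W/m², so R = √(5.694×10¹⁶/(4π×3276.65)) = 1.18×10⁶ m.

R ≈ 1.18×10⁶ m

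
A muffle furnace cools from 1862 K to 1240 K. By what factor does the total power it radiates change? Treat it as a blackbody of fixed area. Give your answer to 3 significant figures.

P ∝ T⁴, so P₂/P₁ = (T₂/T₁)⁴ = (1240/1862)⁴ = (0.665951)⁴ = 0.197.

P₂/P₁ ≈ 0.197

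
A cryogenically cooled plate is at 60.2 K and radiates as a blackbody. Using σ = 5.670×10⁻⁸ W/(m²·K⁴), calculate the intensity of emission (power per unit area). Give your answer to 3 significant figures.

I ≈ 0.745 W/m²

Stefan–Boltzmann: I = σT⁴ = 5.670×10⁻⁸ × (60.2)⁴ = 0.745 W/m².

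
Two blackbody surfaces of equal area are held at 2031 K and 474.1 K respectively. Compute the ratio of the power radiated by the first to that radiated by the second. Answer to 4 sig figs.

With equal areas, P₁/P₂ = (T₁/T₂)⁴ = (2031/474.1)⁴ = 336.8.

P₁/P₂ ≈ 336.8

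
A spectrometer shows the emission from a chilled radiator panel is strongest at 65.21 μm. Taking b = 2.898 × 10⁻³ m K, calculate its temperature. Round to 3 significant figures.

T ≈ 44.4 K

Wien's law gives T = b/λ_max = (2.898×10⁻³ m·K)/(6.521×10⁻⁵ m) = 44.4 K.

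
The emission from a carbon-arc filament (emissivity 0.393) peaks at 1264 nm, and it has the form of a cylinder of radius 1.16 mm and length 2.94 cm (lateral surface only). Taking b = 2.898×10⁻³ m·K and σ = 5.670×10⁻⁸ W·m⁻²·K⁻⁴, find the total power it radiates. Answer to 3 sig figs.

P ≈ 132 W

Wien's law: T = b/λ_max = 2.898×10⁻³/1.264×10⁻⁶ = 2292.72 K.
Lateral area A = 2πrL = 2π×1.16×10⁻³×0.0294 = 2.14282×10⁻⁴ m².
Then P = εσAT⁴ = 0.393×5.670×10⁻⁸×2.14282×10⁻⁴×(2292.72)⁴ = 132 W.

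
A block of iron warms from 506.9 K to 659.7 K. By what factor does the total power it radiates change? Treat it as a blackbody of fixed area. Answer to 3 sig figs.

P ∝ T⁴, so P₂/P₁ = (T₂/T₁)⁴ = (659.7/506.9)⁴ = (1.30144)⁴ = 2.87.

P₂/P₁ ≈ 2.87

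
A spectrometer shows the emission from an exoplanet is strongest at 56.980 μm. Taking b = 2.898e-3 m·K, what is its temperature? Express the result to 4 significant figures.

Wien's law gives T = b/λ_max = (2.898×10⁻³ m·K)/(5.6980×10⁻⁵ m) = 50.86 K.

T ≈ 50.86 K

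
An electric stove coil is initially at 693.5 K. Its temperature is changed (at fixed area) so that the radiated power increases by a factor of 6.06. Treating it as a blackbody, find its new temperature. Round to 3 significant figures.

P ∝ T⁴, so T₂/T₁ = (P₂/P₁)^(1/4) = (6.06)^(1/4) = 1.56898.
T₂ = 693.5 × 1.56898 = 1.09×10³ K.

T₂ ≈ 1.09×10³ K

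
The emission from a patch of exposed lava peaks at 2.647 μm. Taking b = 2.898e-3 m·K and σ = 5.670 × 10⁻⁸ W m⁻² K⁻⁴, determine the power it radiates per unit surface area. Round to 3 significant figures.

I ≈ 8.15×10⁴ W/m²

Wien's law: T = b/λ_max = 2.898×10⁻³/2.647×10⁻⁶ = 1094.82 K.
Then I = σT⁴ = 5.670×10⁻⁸×(1094.82)⁴ = 8.15×10⁴ W/m².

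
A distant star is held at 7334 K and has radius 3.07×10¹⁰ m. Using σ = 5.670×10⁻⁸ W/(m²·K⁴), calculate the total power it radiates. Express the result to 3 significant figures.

Surface area A = 4πR² = 4π(3.07×10¹⁰ m)² = 1.18437×10²² m².
P = σAT⁴ = 5.670×10⁻⁸ × 1.18437×10²² × (7334)⁴ = 1.94×10³⁰ W.

P ≈ 1.94×10³⁰ W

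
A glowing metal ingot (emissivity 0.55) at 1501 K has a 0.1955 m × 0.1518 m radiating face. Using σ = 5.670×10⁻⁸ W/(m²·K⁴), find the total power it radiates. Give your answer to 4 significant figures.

Area A = 0.1955 × 0.1518 = 0.0296769 m².
P = εσAT⁴ = 0.55 × 5.670×10⁻⁸ × 0.0296769 × (1501)⁴ = 4698 W.

P ≈ 4698 W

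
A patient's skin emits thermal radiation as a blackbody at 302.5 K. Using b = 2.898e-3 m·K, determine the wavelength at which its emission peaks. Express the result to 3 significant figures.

λ_max ≈ 9.58 μm

Wien's displacement law: λ_max = b/T = (2.898×10⁻³ m·K)/(302.5 K) = 9.580×10⁻⁶ m.
That is 9.58 μm, in the infrared range.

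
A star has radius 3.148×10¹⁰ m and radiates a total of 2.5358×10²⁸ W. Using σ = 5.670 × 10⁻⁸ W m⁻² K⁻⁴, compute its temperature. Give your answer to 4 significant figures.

Surface area A = 4πR² = 4π(3.148×10¹⁰ m)² = 1.24532×10²² m².
P = σAT⁴ ⇒ T = (P/(σA))^(1/4) = (2.5358×10²⁸/(5.670×10⁻⁸×1.24532×10²²))^(1/4) = 2448 K.

T ≈ 2448 K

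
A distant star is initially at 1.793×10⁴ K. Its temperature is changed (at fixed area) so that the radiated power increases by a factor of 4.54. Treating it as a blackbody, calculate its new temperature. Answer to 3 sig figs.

P ∝ T⁴, so T₂/T₁ = (P₂/P₁)^(1/4) = (4.54)^(1/4) = 1.45970.
T₂ = 1.793×10⁴ × 1.45970 = 2.62×10⁴ K.

T₂ ≈ 2.62×10⁴ K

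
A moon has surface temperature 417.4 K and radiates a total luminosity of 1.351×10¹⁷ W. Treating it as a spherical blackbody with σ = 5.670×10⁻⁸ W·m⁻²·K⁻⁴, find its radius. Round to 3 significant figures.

R ≈ 2.50×10⁶ m

L = 4πR²σT⁴ ⇒ R = √(L/(4πσT⁴)).
σT⁴ = 1721.05 W/m², so R = √(1.351×10¹⁷/(4π×1721.05)) = 2.50×10⁶ m.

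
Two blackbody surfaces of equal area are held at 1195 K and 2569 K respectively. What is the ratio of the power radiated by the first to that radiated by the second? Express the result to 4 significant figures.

With equal areas, P₁/P₂ = (T₁/T₂)⁴ = (1195/2569)⁴ = 0.04682.

P₁/P₂ ≈ 0.04682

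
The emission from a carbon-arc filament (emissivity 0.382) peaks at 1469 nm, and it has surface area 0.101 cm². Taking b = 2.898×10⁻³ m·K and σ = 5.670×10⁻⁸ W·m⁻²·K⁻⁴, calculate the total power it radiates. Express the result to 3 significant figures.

Wien's law: T = b/λ_max = 2.898×10⁻³/1.469×10⁻⁶ = 1972.77 K.
Area A = 0.101 cm² = 1.01×10⁻⁵ m².
Then P = εσAT⁴ = 0.382×5.670×10⁻⁸×1.01×10⁻⁵×(1972.77)⁴ = 3.31 W.

P ≈ 3.31 W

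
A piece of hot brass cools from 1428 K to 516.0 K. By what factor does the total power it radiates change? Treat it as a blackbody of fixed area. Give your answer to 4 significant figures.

P₂/P₁ ≈ 0.01705

P ∝ T⁴, so P₂/P₁ = (T₂/T₁)⁴ = (516.0/1428)⁴ = (0.361345)⁴ = 0.01705.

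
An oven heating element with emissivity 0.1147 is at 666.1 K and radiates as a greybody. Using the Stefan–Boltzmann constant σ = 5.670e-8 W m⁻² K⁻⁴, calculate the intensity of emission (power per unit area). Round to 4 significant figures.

I ≈ 1280 W/m²

Stefan–Boltzmann: I = εσT⁴ = 0.1147 × 5.670×10⁻⁸ × (666.1)⁴ = 1280 W/m².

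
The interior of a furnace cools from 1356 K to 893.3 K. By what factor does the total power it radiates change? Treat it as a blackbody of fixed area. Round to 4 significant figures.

P₂/P₁ ≈ 0.1883

P ∝ T⁴, so P₂/P₁ = (T₂/T₁)⁴ = (893.3/1356)⁴ = (0.658776)⁴ = 0.1883.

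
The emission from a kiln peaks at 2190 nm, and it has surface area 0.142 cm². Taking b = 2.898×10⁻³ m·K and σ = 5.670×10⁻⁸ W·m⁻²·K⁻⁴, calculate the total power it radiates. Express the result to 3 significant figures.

P ≈ 2.47 W

Wien's law: T = b/λ_max = 2.898×10⁻³/2.190×10⁻⁶ = 1323.29 K.
Area A = 0.142 cm² = 1.42×10⁻⁵ m².
Then P = σAT⁴ = 5.670×10⁻⁸×1.42×10⁻⁵×(1323.29)⁴ = 2.47 W.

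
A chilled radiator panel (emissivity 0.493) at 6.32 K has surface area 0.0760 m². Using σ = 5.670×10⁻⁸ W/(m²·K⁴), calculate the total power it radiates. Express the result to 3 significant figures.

Area A = 0.0760 m².
P = εσAT⁴ = 0.493 × 5.670×10⁻⁸ × 0.0760 × (6.32)⁴ = 3.39×10⁻⁶ W.

P ≈ 3.39×10⁻⁶ W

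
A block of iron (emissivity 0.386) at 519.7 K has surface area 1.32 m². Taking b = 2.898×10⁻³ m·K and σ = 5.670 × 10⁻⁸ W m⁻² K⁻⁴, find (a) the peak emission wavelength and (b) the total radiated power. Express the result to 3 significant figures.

(a) λ_max = b/T = 2.898×10⁻³/519.7 = 5.576×10⁻⁶ m = 5.58 μm.
Area A = 1.32 m².
(b) P = εσAT⁴ = 0.386×5.670×10⁻⁸×1.32×(519.7)⁴ = 2.11×10³ W.

λ_max ≈ 5.58 μm; P ≈ 2.11×10³ W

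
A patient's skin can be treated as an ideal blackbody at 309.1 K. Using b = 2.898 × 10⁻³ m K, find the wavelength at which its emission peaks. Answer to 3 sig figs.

λ_max ≈ 9.38 μm

Wien's displacement law: λ_max = b/T = (2.898×10⁻³ m·K)/(309.1 K) = 9.376×10⁻⁶ m.
That is 9.38 μm, in the infrared range.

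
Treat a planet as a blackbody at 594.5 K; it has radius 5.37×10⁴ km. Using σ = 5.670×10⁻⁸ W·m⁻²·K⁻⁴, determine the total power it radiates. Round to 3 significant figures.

Surface area A = 4πR² = 4π(5.37×10⁷ m)² = 3.62375×10¹⁶ m².
P = σAT⁴ = 5.670×10⁻⁸ × 3.62375×10¹⁶ × (594.5)⁴ = 2.57×10²⁰ W.

P ≈ 2.57×10²⁰ W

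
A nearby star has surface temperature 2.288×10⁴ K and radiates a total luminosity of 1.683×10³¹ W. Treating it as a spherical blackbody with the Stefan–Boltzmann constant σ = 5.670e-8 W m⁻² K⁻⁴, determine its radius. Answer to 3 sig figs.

R ≈ 9.28×10⁹ m

L = 4πR²σT⁴ ⇒ R = √(L/(4πσT⁴)).
σT⁴ = 1.55384×10¹⁰ W/m², so R = √(1.683×10³¹/(4π×1.55384×10¹⁰)) = 9.28×10⁹ m.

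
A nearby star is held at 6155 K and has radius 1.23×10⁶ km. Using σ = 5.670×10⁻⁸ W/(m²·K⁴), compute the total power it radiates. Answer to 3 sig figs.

P ≈ 1.55×10²⁷ W

Surface area A = 4πR² = 4π(1.23×10⁹ m)² = 1.90117×10¹⁹ m².
P = σAT⁴ = 5.670×10⁻⁸ × 1.90117×10¹⁹ × (6155)⁴ = 1.55×10²⁷ W.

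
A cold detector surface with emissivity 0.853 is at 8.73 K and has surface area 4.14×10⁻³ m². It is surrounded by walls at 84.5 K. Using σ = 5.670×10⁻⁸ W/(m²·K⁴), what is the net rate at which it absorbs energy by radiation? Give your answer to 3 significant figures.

Area A = 4.14×10⁻³ m².
Net radiated power P_net = εσA(T⁴ − T₀⁴) = 0.853×5.670×10⁻⁸×4.14×10⁻³×(8.73⁴ − 84.5⁴).
T⁴ − T₀⁴ = 5808.41 − 5.09832×10⁷ = -5.09774×10⁷ K⁴, so P_net = -0.0102 W — negative, meaning a net gain of 0.0102 W.

Net gain ≈ 0.0102 W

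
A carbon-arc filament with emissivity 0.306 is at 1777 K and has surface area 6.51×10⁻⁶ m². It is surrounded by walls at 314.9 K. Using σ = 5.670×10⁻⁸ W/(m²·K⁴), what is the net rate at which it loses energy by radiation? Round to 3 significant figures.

Net loss ≈ 1.13 W

Area A = 6.51×10⁻⁶ m².
Net radiated power P_net = εσA(T⁴ − T₀⁴) = 0.306×5.670×10⁻⁸×6.51×10⁻⁶×(1777⁴ − 314.9⁴).
T⁴ − T₀⁴ = 9.97125×10¹² − 9.83310×10⁹ = 9.96142×10¹² K⁴, so P_net = 1.13 W.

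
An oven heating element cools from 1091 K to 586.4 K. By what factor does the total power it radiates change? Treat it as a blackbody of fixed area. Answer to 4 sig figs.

P ∝ T⁴, so P₂/P₁ = (T₂/T₁)⁴ = (586.4/1091)⁴ = (0.537489)⁴ = 0.08346.

P₂/P₁ ≈ 0.08346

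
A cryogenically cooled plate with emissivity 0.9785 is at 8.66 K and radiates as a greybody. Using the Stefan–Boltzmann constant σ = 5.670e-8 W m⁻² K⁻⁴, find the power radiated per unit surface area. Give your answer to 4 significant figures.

Stefan–Boltzmann: I = εσT⁴ = 0.9785 × 5.670×10⁻⁸ × (8.66)⁴ = 3.120×10⁻⁴ W/m².

I ≈ 3.120×10⁻⁴ W/m²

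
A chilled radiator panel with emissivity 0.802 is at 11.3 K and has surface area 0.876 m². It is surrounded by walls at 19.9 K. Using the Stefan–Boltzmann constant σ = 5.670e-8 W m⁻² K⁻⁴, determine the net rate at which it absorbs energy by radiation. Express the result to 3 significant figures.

Area A = 0.876 m².
Net radiated power P_net = εσA(T⁴ − T₀⁴) = 0.802×5.670×10⁻⁸×0.876×(11.3⁴ − 19.9⁴).
T⁴ − T₀⁴ = 16304.7 − 1.56824×10⁵ = -1.40519×10⁵ K⁴, so P_net = -5.60×10⁻³ W — negative, meaning a net gain of 5.60×10⁻³ W.

Net gain ≈ 5.60×10⁻³ W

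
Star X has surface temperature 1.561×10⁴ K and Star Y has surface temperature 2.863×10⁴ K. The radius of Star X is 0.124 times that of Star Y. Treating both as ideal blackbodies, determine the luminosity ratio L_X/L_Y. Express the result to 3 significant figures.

L ∝ R²T⁴, so L_X/L_Y = (R_X/R_Y)²(T_X/T_Y)⁴ = (0.124)² × (1.561×10⁴/2.863×10⁴)⁴ = 0.015376 × 0.0883743 = 1.36×10⁻³.

L_X/L_Y ≈ 1.36×10⁻³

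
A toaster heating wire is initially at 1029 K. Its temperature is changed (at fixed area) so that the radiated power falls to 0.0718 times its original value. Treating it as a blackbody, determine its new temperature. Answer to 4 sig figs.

T₂ ≈ 532.7 K

P ∝ T⁴, so T₂/T₁ = (P₂/P₁)^(1/4) = (0.0718)^(1/4) = 0.517644.
T₂ = 1029 × 0.517644 = 532.7 K.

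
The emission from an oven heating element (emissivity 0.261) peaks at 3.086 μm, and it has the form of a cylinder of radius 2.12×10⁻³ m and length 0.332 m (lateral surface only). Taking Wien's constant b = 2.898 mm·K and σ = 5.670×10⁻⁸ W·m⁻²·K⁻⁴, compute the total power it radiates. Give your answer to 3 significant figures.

Wien's law: T = b/λ_max = 2.898×10⁻³/3.086×10⁻⁶ = 939.080 K.
Lateral area A = 2πrL = 2π×2.12×10⁻³×0.332 = 4.42236×10⁻³ m².
Then P = εσAT⁴ = 0.261×5.670×10⁻⁸×4.42236×10⁻³×(939.080)⁴ = 50.9 W.

P ≈ 50.9 W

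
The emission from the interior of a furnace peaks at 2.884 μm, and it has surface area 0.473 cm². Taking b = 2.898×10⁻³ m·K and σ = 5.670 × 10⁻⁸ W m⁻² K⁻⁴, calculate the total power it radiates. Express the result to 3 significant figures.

Wien's law: T = b/λ_max = 2.898×10⁻³/2.884×10⁻⁶ = 1004.85 K.
Area A = 0.473 cm² = 4.73×10⁻⁵ m².
Then P = σAT⁴ = 5.670×10⁻⁸×4.73×10⁻⁵×(1004.85)⁴ = 2.73 W.

P ≈ 2.73 W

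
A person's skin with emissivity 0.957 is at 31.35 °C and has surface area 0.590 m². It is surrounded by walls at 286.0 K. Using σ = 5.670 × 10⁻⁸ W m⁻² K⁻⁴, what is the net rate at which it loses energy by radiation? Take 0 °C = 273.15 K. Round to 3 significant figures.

Net loss ≈ 61.0 W

T = 31.35 °C + 273.15 = 304.50 K.
Area A = 0.590 m².
Net radiated power P_net = εσA(T⁴ − T₀⁴) = 0.957×5.670×10⁻⁸×0.590×(304.50⁴ − 286.0⁴).
T⁴ − T₀⁴ = 8.59704×10⁹ − 6.69059×10⁹ = 1.90645×10⁹ K⁴, so P_net = 61.0 W.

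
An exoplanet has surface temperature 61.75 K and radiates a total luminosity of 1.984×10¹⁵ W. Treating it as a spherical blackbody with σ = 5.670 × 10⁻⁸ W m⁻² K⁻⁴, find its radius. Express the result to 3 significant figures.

R ≈ 1.38×10⁷ m

L = 4πR²σT⁴ ⇒ R = √(L/(4πσT⁴)).
σT⁴ = 0.824387 W/m², so R = √(1.984×10¹⁵/(4π×0.824387)) = 1.38×10⁷ m.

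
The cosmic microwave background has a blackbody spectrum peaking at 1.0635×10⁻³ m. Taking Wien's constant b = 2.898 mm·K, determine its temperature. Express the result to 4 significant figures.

T ≈ 2.725 K

Wien's law gives T = b/λ_max = (2.898×10⁻³ m·K)/(1.0635×10⁻³ m) = 2.725 K.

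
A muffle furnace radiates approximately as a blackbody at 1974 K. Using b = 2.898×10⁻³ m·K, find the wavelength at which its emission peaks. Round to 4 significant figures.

λ_max ≈ 1.468 μm

Wien's displacement law: λ_max = b/T = (2.898×10⁻³ m·K)/(1974 K) = 1.4681×10⁻⁶ m.
That is 1.468 μm, in the infrared range.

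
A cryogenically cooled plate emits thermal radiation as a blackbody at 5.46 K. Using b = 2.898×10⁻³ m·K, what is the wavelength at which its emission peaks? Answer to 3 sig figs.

Wien's displacement law: λ_max = b/T = (2.898×10⁻³ m·K)/(5.46 K) = 5.308×10⁻⁴ m.
That is 5.31×10⁻⁴ m, in the infrared range.

λ_max ≈ 5.31×10⁻⁴ m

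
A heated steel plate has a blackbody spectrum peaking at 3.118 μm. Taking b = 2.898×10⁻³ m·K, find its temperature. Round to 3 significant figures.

T ≈ 929 K

Wien's law gives T = b/λ_max = (2.898×10⁻³ m·K)/(3.118×10⁻⁶ m) = 929 K.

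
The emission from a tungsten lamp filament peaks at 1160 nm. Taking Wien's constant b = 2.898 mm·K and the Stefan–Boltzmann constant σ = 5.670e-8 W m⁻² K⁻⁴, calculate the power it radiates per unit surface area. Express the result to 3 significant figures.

I ≈ 2.21×10⁶ W/m²

Wien's law: T = b/λ_max = 2.898×10⁻³/1.160×10⁻⁶ = 2498.28 K.
Then I = σT⁴ = 5.670×10⁻⁸×(2498.28)⁴ = 2.21×10⁶ W/m².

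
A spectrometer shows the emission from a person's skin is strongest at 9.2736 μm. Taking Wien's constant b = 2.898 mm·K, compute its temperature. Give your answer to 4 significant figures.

T ≈ 312.5 K

Wien's law gives T = b/λ_max = (2.898×10⁻³ m·K)/(9.2736×10⁻⁶ m) = 312.5 K.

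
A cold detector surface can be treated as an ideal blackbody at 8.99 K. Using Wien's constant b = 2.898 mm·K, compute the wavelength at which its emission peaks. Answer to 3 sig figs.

Wien's displacement law: λ_max = b/T = (2.898×10⁻³ m·K)/(8.99 K) = 3.224×10⁻⁴ m.
That is 0.322 mm, in the infrared range.

λ_max ≈ 0.322 mm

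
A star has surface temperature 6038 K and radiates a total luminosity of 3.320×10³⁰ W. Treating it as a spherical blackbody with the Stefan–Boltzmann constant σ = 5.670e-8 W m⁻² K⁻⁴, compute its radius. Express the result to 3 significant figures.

R ≈ 5.92×10¹⁰ m

L = 4πR²σT⁴ ⇒ R = √(L/(4πσT⁴)).
σT⁴ = 7.53625×10⁷ W/m², so R = √(3.320×10³⁰/(4π×7.53625×10⁷)) = 5.92×10¹⁰ m.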